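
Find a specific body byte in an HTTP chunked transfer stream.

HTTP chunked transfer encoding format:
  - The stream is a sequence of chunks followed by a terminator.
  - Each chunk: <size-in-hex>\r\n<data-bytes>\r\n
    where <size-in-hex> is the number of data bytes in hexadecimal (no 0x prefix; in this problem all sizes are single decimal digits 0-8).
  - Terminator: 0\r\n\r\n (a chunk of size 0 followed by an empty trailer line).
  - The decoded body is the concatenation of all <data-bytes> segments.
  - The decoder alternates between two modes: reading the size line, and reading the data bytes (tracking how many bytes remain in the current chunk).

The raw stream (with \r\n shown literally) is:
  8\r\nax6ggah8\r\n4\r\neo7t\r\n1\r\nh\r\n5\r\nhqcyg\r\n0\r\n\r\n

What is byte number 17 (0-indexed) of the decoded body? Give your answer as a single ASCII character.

Chunk 1: stream[0..1]='8' size=0x8=8, data at stream[3..11]='ax6ggah8' -> body[0..8], body so far='ax6ggah8'
Chunk 2: stream[13..14]='4' size=0x4=4, data at stream[16..20]='eo7t' -> body[8..12], body so far='ax6ggah8eo7t'
Chunk 3: stream[22..23]='1' size=0x1=1, data at stream[25..26]='h' -> body[12..13], body so far='ax6ggah8eo7th'
Chunk 4: stream[28..29]='5' size=0x5=5, data at stream[31..36]='hqcyg' -> body[13..18], body so far='ax6ggah8eo7thhqcyg'
Chunk 5: stream[38..39]='0' size=0 (terminator). Final body='ax6ggah8eo7thhqcyg' (18 bytes)
Body byte 17 = 'g'

Answer: g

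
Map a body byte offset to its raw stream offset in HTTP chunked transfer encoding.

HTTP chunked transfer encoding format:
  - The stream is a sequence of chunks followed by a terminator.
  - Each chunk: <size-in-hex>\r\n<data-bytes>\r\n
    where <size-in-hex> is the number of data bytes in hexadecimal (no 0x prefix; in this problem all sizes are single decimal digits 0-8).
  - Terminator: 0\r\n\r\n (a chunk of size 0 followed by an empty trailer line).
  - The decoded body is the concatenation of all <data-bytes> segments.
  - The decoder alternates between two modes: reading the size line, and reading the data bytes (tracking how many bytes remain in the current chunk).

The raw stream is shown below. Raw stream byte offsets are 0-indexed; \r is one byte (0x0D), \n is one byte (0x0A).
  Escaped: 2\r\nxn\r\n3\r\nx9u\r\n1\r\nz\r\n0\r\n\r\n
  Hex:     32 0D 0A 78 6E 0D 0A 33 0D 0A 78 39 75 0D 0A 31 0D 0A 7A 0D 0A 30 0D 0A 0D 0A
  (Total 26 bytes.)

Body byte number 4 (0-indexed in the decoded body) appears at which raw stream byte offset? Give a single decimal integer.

Answer: 12

Derivation:
Chunk 1: stream[0..1]='2' size=0x2=2, data at stream[3..5]='xn' -> body[0..2], body so far='xn'
Chunk 2: stream[7..8]='3' size=0x3=3, data at stream[10..13]='x9u' -> body[2..5], body so far='xnx9u'
Chunk 3: stream[15..16]='1' size=0x1=1, data at stream[18..19]='z' -> body[5..6], body so far='xnx9uz'
Chunk 4: stream[21..22]='0' size=0 (terminator). Final body='xnx9uz' (6 bytes)
Body byte 4 at stream offset 12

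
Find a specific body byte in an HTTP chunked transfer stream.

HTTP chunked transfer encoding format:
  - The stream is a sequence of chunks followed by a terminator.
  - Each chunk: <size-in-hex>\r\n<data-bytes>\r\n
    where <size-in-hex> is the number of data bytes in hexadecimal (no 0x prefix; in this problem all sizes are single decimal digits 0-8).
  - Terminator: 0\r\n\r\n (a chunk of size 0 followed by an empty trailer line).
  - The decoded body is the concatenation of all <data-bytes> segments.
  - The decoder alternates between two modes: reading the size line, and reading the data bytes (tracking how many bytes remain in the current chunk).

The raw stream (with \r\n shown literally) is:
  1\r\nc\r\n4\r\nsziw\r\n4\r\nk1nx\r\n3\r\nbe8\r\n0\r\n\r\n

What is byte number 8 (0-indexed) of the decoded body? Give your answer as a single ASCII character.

Chunk 1: stream[0..1]='1' size=0x1=1, data at stream[3..4]='c' -> body[0..1], body so far='c'
Chunk 2: stream[6..7]='4' size=0x4=4, data at stream[9..13]='sziw' -> body[1..5], body so far='csziw'
Chunk 3: stream[15..16]='4' size=0x4=4, data at stream[18..22]='k1nx' -> body[5..9], body so far='csziwk1nx'
Chunk 4: stream[24..25]='3' size=0x3=3, data at stream[27..30]='be8' -> body[9..12], body so far='csziwk1nxbe8'
Chunk 5: stream[32..33]='0' size=0 (terminator). Final body='csziwk1nxbe8' (12 bytes)
Body byte 8 = 'x'

Answer: x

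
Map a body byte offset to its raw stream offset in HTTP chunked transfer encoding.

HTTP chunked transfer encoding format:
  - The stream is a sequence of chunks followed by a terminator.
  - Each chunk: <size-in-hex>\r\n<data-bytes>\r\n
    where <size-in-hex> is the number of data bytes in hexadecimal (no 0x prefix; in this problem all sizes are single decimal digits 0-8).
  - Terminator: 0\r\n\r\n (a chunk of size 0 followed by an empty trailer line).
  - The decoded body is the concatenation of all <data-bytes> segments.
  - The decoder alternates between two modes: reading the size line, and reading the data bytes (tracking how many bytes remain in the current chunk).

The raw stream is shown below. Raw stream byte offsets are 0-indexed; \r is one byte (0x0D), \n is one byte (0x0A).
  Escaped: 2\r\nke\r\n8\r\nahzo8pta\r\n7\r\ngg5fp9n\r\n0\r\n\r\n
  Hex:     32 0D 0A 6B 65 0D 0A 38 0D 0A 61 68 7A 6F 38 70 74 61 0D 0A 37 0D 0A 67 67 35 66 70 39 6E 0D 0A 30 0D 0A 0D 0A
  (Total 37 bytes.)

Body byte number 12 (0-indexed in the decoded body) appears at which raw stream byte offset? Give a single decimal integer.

Chunk 1: stream[0..1]='2' size=0x2=2, data at stream[3..5]='ke' -> body[0..2], body so far='ke'
Chunk 2: stream[7..8]='8' size=0x8=8, data at stream[10..18]='ahzo8pta' -> body[2..10], body so far='keahzo8pta'
Chunk 3: stream[20..21]='7' size=0x7=7, data at stream[23..30]='gg5fp9n' -> body[10..17], body so far='keahzo8ptagg5fp9n'
Chunk 4: stream[32..33]='0' size=0 (terminator). Final body='keahzo8ptagg5fp9n' (17 bytes)
Body byte 12 at stream offset 25

Answer: 25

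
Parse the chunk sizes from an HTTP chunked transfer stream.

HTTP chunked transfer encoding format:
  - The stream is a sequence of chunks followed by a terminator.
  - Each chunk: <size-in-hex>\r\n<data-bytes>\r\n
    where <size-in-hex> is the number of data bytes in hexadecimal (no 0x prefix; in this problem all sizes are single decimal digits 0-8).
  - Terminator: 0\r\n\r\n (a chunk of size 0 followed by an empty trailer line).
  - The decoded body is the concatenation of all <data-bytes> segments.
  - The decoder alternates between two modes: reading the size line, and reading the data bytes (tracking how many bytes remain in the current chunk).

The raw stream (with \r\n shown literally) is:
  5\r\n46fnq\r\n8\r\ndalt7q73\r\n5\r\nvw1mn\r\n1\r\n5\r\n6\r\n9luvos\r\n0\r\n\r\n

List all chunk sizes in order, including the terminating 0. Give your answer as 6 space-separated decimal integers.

Chunk 1: stream[0..1]='5' size=0x5=5, data at stream[3..8]='46fnq' -> body[0..5], body so far='46fnq'
Chunk 2: stream[10..11]='8' size=0x8=8, data at stream[13..21]='dalt7q73' -> body[5..13], body so far='46fnqdalt7q73'
Chunk 3: stream[23..24]='5' size=0x5=5, data at stream[26..31]='vw1mn' -> body[13..18], body so far='46fnqdalt7q73vw1mn'
Chunk 4: stream[33..34]='1' size=0x1=1, data at stream[36..37]='5' -> body[18..19], body so far='46fnqdalt7q73vw1mn5'
Chunk 5: stream[39..40]='6' size=0x6=6, data at stream[42..48]='9luvos' -> body[19..25], body so far='46fnqdalt7q73vw1mn59luvos'
Chunk 6: stream[50..51]='0' size=0 (terminator). Final body='46fnqdalt7q73vw1mn59luvos' (25 bytes)

Answer: 5 8 5 1 6 0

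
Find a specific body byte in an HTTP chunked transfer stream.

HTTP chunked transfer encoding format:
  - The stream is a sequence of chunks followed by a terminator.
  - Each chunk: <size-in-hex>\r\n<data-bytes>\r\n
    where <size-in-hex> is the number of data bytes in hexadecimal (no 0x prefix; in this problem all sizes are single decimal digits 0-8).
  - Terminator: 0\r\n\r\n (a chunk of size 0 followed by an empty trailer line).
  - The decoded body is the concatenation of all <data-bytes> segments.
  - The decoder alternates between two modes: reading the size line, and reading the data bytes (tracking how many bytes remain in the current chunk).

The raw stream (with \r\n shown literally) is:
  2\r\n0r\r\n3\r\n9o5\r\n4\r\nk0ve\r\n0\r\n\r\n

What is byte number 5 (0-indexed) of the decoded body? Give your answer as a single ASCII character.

Answer: k

Derivation:
Chunk 1: stream[0..1]='2' size=0x2=2, data at stream[3..5]='0r' -> body[0..2], body so far='0r'
Chunk 2: stream[7..8]='3' size=0x3=3, data at stream[10..13]='9o5' -> body[2..5], body so far='0r9o5'
Chunk 3: stream[15..16]='4' size=0x4=4, data at stream[18..22]='k0ve' -> body[5..9], body so far='0r9o5k0ve'
Chunk 4: stream[24..25]='0' size=0 (terminator). Final body='0r9o5k0ve' (9 bytes)
Body byte 5 = 'k'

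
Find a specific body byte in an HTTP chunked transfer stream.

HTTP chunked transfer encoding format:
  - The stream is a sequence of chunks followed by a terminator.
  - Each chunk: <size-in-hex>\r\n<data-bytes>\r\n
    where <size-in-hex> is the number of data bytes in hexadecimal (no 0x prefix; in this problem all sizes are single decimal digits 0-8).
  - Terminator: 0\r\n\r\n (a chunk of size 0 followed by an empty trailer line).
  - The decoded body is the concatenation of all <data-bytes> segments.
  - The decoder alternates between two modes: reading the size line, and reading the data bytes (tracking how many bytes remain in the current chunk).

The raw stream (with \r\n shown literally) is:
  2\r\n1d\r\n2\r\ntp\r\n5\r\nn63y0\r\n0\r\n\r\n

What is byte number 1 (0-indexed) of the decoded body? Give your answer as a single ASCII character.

Chunk 1: stream[0..1]='2' size=0x2=2, data at stream[3..5]='1d' -> body[0..2], body so far='1d'
Chunk 2: stream[7..8]='2' size=0x2=2, data at stream[10..12]='tp' -> body[2..4], body so far='1dtp'
Chunk 3: stream[14..15]='5' size=0x5=5, data at stream[17..22]='n63y0' -> body[4..9], body so far='1dtpn63y0'
Chunk 4: stream[24..25]='0' size=0 (terminator). Final body='1dtpn63y0' (9 bytes)
Body byte 1 = 'd'

Answer: d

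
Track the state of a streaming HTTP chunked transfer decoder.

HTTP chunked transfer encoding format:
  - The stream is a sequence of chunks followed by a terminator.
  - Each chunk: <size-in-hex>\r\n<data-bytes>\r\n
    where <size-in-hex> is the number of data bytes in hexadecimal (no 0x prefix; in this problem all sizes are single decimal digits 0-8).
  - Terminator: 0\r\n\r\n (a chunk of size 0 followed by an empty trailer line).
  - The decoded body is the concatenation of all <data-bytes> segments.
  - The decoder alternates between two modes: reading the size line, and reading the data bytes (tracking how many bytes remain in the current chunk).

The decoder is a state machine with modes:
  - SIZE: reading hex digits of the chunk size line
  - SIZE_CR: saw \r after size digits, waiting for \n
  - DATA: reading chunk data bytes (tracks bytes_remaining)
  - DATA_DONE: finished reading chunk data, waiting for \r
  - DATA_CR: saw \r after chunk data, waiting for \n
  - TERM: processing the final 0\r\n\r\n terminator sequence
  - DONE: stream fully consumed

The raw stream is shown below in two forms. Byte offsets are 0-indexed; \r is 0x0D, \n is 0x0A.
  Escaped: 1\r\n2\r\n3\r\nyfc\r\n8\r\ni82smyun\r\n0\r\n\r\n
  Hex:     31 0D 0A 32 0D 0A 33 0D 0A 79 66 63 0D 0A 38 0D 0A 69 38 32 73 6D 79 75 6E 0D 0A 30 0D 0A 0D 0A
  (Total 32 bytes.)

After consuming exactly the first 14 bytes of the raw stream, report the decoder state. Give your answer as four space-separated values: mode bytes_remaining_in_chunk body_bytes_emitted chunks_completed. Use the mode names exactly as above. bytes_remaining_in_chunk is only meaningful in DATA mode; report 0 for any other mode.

Byte 0 = '1': mode=SIZE remaining=0 emitted=0 chunks_done=0
Byte 1 = 0x0D: mode=SIZE_CR remaining=0 emitted=0 chunks_done=0
Byte 2 = 0x0A: mode=DATA remaining=1 emitted=0 chunks_done=0
Byte 3 = '2': mode=DATA_DONE remaining=0 emitted=1 chunks_done=0
Byte 4 = 0x0D: mode=DATA_CR remaining=0 emitted=1 chunks_done=0
Byte 5 = 0x0A: mode=SIZE remaining=0 emitted=1 chunks_done=1
Byte 6 = '3': mode=SIZE remaining=0 emitted=1 chunks_done=1
Byte 7 = 0x0D: mode=SIZE_CR remaining=0 emitted=1 chunks_done=1
Byte 8 = 0x0A: mode=DATA remaining=3 emitted=1 chunks_done=1
Byte 9 = 'y': mode=DATA remaining=2 emitted=2 chunks_done=1
Byte 10 = 'f': mode=DATA remaining=1 emitted=3 chunks_done=1
Byte 11 = 'c': mode=DATA_DONE remaining=0 emitted=4 chunks_done=1
Byte 12 = 0x0D: mode=DATA_CR remaining=0 emitted=4 chunks_done=1
Byte 13 = 0x0A: mode=SIZE remaining=0 emitted=4 chunks_done=2

Answer: SIZE 0 4 2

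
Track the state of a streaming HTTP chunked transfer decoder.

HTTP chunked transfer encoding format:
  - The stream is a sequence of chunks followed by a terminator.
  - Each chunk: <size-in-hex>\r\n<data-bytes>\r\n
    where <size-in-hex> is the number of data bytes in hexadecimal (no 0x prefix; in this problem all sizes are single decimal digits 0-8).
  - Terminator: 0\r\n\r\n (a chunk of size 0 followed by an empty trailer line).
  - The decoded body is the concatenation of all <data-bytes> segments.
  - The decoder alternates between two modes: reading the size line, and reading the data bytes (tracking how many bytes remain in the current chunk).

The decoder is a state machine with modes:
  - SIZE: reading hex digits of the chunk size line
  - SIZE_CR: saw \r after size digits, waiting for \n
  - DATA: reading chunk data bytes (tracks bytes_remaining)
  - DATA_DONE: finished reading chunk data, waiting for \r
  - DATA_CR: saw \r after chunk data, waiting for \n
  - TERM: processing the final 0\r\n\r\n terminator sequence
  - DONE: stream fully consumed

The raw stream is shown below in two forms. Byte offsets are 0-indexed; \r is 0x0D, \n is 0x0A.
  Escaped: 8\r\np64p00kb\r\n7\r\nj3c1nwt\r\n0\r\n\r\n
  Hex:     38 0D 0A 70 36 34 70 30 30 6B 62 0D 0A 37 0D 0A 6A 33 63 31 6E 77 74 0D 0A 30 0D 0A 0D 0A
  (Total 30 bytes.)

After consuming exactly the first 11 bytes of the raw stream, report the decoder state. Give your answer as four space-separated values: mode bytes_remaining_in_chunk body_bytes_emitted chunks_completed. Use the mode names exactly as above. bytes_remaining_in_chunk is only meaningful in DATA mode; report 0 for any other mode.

Byte 0 = '8': mode=SIZE remaining=0 emitted=0 chunks_done=0
Byte 1 = 0x0D: mode=SIZE_CR remaining=0 emitted=0 chunks_done=0
Byte 2 = 0x0A: mode=DATA remaining=8 emitted=0 chunks_done=0
Byte 3 = 'p': mode=DATA remaining=7 emitted=1 chunks_done=0
Byte 4 = '6': mode=DATA remaining=6 emitted=2 chunks_done=0
Byte 5 = '4': mode=DATA remaining=5 emitted=3 chunks_done=0
Byte 6 = 'p': mode=DATA remaining=4 emitted=4 chunks_done=0
Byte 7 = '0': mode=DATA remaining=3 emitted=5 chunks_done=0
Byte 8 = '0': mode=DATA remaining=2 emitted=6 chunks_done=0
Byte 9 = 'k': mode=DATA remaining=1 emitted=7 chunks_done=0
Byte 10 = 'b': mode=DATA_DONE remaining=0 emitted=8 chunks_done=0

Answer: DATA_DONE 0 8 0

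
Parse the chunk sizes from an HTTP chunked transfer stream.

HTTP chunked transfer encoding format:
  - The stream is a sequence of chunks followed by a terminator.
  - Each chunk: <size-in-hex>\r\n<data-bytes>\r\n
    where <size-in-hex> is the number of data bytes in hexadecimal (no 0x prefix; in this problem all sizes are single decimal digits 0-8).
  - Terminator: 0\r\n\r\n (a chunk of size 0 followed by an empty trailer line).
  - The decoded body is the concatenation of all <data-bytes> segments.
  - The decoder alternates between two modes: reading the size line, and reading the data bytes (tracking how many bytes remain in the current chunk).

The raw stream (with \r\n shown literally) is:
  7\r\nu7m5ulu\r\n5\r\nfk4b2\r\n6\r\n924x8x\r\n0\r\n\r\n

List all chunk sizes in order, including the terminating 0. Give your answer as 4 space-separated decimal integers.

Chunk 1: stream[0..1]='7' size=0x7=7, data at stream[3..10]='u7m5ulu' -> body[0..7], body so far='u7m5ulu'
Chunk 2: stream[12..13]='5' size=0x5=5, data at stream[15..20]='fk4b2' -> body[7..12], body so far='u7m5ulufk4b2'
Chunk 3: stream[22..23]='6' size=0x6=6, data at stream[25..31]='924x8x' -> body[12..18], body so far='u7m5ulufk4b2924x8x'
Chunk 4: stream[33..34]='0' size=0 (terminator). Final body='u7m5ulufk4b2924x8x' (18 bytes)

Answer: 7 5 6 0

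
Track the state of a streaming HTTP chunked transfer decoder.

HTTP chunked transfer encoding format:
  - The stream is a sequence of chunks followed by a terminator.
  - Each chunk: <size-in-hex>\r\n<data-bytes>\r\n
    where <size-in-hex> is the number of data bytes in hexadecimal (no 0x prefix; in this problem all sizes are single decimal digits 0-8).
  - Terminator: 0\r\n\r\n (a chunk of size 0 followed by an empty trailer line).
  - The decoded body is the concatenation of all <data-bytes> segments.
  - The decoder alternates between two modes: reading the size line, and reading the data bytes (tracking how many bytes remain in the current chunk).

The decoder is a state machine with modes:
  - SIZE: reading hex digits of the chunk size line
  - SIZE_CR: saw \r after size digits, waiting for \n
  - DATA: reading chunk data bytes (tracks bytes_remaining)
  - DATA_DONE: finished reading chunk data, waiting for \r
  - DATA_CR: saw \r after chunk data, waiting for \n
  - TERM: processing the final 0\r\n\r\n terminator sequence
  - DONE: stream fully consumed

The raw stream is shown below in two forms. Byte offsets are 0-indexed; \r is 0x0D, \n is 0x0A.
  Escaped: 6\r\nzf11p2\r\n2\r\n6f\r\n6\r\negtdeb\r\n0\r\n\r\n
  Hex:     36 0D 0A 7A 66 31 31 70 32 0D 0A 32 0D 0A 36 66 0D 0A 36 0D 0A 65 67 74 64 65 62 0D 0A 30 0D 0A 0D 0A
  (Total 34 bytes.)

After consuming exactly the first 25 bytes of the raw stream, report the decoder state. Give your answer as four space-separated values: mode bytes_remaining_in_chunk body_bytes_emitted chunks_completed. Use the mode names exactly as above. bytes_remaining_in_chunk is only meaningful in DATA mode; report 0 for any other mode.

Answer: DATA 2 12 2

Derivation:
Byte 0 = '6': mode=SIZE remaining=0 emitted=0 chunks_done=0
Byte 1 = 0x0D: mode=SIZE_CR remaining=0 emitted=0 chunks_done=0
Byte 2 = 0x0A: mode=DATA remaining=6 emitted=0 chunks_done=0
Byte 3 = 'z': mode=DATA remaining=5 emitted=1 chunks_done=0
Byte 4 = 'f': mode=DATA remaining=4 emitted=2 chunks_done=0
Byte 5 = '1': mode=DATA remaining=3 emitted=3 chunks_done=0
Byte 6 = '1': mode=DATA remaining=2 emitted=4 chunks_done=0
Byte 7 = 'p': mode=DATA remaining=1 emitted=5 chunks_done=0
Byte 8 = '2': mode=DATA_DONE remaining=0 emitted=6 chunks_done=0
Byte 9 = 0x0D: mode=DATA_CR remaining=0 emitted=6 chunks_done=0
Byte 10 = 0x0A: mode=SIZE remaining=0 emitted=6 chunks_done=1
Byte 11 = '2': mode=SIZE remaining=0 emitted=6 chunks_done=1
Byte 12 = 0x0D: mode=SIZE_CR remaining=0 emitted=6 chunks_done=1
Byte 13 = 0x0A: mode=DATA remaining=2 emitted=6 chunks_done=1
Byte 14 = '6': mode=DATA remaining=1 emitted=7 chunks_done=1
Byte 15 = 'f': mode=DATA_DONE remaining=0 emitted=8 chunks_done=1
Byte 16 = 0x0D: mode=DATA_CR remaining=0 emitted=8 chunks_done=1
Byte 17 = 0x0A: mode=SIZE remaining=0 emitted=8 chunks_done=2
Byte 18 = '6': mode=SIZE remaining=0 emitted=8 chunks_done=2
Byte 19 = 0x0D: mode=SIZE_CR remaining=0 emitted=8 chunks_done=2
Byte 20 = 0x0A: mode=DATA remaining=6 emitted=8 chunks_done=2
Byte 21 = 'e': mode=DATA remaining=5 emitted=9 chunks_done=2
Byte 22 = 'g': mode=DATA remaining=4 emitted=10 chunks_done=2
Byte 23 = 't': mode=DATA remaining=3 emitted=11 chunks_done=2
Byte 24 = 'd': mode=DATA remaining=2 emitted=12 chunks_done=2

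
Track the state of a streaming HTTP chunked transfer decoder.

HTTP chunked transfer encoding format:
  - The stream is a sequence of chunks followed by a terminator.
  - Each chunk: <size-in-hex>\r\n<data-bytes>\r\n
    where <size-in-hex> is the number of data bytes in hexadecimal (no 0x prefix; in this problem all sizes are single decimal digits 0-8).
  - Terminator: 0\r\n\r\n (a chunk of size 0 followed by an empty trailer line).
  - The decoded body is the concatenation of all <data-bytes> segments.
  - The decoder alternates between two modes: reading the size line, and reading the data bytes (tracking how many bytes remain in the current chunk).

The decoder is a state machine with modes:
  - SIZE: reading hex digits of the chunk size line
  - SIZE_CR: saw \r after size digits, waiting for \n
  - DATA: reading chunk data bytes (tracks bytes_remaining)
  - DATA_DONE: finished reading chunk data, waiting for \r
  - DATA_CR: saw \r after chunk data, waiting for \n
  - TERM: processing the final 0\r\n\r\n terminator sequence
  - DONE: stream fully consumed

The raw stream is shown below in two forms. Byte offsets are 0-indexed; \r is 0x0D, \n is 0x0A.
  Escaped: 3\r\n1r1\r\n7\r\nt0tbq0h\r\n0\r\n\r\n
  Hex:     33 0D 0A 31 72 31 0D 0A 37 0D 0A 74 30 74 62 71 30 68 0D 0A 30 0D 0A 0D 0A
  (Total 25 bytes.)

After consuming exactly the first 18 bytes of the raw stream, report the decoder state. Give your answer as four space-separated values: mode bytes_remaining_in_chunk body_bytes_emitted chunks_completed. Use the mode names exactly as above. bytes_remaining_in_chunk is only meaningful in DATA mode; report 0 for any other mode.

Answer: DATA_DONE 0 10 1

Derivation:
Byte 0 = '3': mode=SIZE remaining=0 emitted=0 chunks_done=0
Byte 1 = 0x0D: mode=SIZE_CR remaining=0 emitted=0 chunks_done=0
Byte 2 = 0x0A: mode=DATA remaining=3 emitted=0 chunks_done=0
Byte 3 = '1': mode=DATA remaining=2 emitted=1 chunks_done=0
Byte 4 = 'r': mode=DATA remaining=1 emitted=2 chunks_done=0
Byte 5 = '1': mode=DATA_DONE remaining=0 emitted=3 chunks_done=0
Byte 6 = 0x0D: mode=DATA_CR remaining=0 emitted=3 chunks_done=0
Byte 7 = 0x0A: mode=SIZE remaining=0 emitted=3 chunks_done=1
Byte 8 = '7': mode=SIZE remaining=0 emitted=3 chunks_done=1
Byte 9 = 0x0D: mode=SIZE_CR remaining=0 emitted=3 chunks_done=1
Byte 10 = 0x0A: mode=DATA remaining=7 emitted=3 chunks_done=1
Byte 11 = 't': mode=DATA remaining=6 emitted=4 chunks_done=1
Byte 12 = '0': mode=DATA remaining=5 emitted=5 chunks_done=1
Byte 13 = 't': mode=DATA remaining=4 emitted=6 chunks_done=1
Byte 14 = 'b': mode=DATA remaining=3 emitted=7 chunks_done=1
Byte 15 = 'q': mode=DATA remaining=2 emitted=8 chunks_done=1
Byte 16 = '0': mode=DATA remaining=1 emitted=9 chunks_done=1
Byte 17 = 'h': mode=DATA_DONE remaining=0 emitted=10 chunks_done=1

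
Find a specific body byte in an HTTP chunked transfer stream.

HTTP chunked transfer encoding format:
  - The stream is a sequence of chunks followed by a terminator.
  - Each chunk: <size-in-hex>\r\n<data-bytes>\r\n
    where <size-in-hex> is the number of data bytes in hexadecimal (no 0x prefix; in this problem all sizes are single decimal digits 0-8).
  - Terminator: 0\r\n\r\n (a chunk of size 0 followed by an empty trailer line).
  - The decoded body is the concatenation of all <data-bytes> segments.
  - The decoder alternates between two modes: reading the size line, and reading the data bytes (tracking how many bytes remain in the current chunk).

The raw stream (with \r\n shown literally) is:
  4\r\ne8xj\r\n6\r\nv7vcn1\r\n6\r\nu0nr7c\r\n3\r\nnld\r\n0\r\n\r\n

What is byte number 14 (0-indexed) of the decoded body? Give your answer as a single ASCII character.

Chunk 1: stream[0..1]='4' size=0x4=4, data at stream[3..7]='e8xj' -> body[0..4], body so far='e8xj'
Chunk 2: stream[9..10]='6' size=0x6=6, data at stream[12..18]='v7vcn1' -> body[4..10], body so far='e8xjv7vcn1'
Chunk 3: stream[20..21]='6' size=0x6=6, data at stream[23..29]='u0nr7c' -> body[10..16], body so far='e8xjv7vcn1u0nr7c'
Chunk 4: stream[31..32]='3' size=0x3=3, data at stream[34..37]='nld' -> body[16..19], body so far='e8xjv7vcn1u0nr7cnld'
Chunk 5: stream[39..40]='0' size=0 (terminator). Final body='e8xjv7vcn1u0nr7cnld' (19 bytes)
Body byte 14 = '7'

Answer: 7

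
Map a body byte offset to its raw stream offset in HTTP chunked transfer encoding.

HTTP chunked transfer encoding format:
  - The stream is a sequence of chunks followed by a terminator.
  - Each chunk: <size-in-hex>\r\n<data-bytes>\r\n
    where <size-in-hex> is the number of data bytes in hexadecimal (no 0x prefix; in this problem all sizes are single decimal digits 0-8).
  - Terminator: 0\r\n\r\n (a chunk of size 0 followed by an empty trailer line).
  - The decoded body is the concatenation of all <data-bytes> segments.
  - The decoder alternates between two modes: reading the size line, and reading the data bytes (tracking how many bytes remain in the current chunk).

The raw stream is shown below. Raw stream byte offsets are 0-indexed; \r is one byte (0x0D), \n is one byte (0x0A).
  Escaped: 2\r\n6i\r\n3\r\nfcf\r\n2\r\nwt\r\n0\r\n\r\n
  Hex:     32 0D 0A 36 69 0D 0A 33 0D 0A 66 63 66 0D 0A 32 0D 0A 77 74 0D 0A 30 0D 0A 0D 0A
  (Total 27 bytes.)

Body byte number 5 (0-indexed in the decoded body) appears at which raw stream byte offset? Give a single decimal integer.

Answer: 18

Derivation:
Chunk 1: stream[0..1]='2' size=0x2=2, data at stream[3..5]='6i' -> body[0..2], body so far='6i'
Chunk 2: stream[7..8]='3' size=0x3=3, data at stream[10..13]='fcf' -> body[2..5], body so far='6ifcf'
Chunk 3: stream[15..16]='2' size=0x2=2, data at stream[18..20]='wt' -> body[5..7], body so far='6ifcfwt'
Chunk 4: stream[22..23]='0' size=0 (terminator). Final body='6ifcfwt' (7 bytes)
Body byte 5 at stream offset 18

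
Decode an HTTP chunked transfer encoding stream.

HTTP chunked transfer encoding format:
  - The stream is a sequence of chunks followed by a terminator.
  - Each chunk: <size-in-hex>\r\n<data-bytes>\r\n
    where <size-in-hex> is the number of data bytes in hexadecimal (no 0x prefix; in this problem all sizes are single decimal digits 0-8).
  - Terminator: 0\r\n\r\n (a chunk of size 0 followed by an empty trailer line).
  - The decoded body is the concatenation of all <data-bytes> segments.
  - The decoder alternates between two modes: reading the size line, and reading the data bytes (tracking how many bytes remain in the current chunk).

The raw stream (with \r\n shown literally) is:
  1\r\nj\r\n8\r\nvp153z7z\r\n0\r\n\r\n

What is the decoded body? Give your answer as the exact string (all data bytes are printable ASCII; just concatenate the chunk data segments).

Chunk 1: stream[0..1]='1' size=0x1=1, data at stream[3..4]='j' -> body[0..1], body so far='j'
Chunk 2: stream[6..7]='8' size=0x8=8, data at stream[9..17]='vp153z7z' -> body[1..9], body so far='jvp153z7z'
Chunk 3: stream[19..20]='0' size=0 (terminator). Final body='jvp153z7z' (9 bytes)

Answer: jvp153z7z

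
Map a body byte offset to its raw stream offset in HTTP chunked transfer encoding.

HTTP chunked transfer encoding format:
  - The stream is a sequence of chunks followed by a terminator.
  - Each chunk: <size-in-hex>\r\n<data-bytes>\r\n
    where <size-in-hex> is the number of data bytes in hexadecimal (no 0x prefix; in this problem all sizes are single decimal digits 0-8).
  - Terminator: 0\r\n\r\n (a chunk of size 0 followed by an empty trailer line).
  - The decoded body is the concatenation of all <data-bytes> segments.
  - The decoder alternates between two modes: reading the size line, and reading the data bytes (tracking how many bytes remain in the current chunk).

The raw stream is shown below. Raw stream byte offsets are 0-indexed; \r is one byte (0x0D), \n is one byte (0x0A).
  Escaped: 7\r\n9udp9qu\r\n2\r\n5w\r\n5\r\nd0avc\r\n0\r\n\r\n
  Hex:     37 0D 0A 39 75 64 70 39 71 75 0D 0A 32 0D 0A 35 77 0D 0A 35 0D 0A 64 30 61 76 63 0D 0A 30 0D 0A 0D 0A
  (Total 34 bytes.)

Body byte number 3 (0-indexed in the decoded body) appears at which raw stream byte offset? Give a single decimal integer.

Answer: 6

Derivation:
Chunk 1: stream[0..1]='7' size=0x7=7, data at stream[3..10]='9udp9qu' -> body[0..7], body so far='9udp9qu'
Chunk 2: stream[12..13]='2' size=0x2=2, data at stream[15..17]='5w' -> body[7..9], body so far='9udp9qu5w'
Chunk 3: stream[19..20]='5' size=0x5=5, data at stream[22..27]='d0avc' -> body[9..14], body so far='9udp9qu5wd0avc'
Chunk 4: stream[29..30]='0' size=0 (terminator). Final body='9udp9qu5wd0avc' (14 bytes)
Body byte 3 at stream offset 6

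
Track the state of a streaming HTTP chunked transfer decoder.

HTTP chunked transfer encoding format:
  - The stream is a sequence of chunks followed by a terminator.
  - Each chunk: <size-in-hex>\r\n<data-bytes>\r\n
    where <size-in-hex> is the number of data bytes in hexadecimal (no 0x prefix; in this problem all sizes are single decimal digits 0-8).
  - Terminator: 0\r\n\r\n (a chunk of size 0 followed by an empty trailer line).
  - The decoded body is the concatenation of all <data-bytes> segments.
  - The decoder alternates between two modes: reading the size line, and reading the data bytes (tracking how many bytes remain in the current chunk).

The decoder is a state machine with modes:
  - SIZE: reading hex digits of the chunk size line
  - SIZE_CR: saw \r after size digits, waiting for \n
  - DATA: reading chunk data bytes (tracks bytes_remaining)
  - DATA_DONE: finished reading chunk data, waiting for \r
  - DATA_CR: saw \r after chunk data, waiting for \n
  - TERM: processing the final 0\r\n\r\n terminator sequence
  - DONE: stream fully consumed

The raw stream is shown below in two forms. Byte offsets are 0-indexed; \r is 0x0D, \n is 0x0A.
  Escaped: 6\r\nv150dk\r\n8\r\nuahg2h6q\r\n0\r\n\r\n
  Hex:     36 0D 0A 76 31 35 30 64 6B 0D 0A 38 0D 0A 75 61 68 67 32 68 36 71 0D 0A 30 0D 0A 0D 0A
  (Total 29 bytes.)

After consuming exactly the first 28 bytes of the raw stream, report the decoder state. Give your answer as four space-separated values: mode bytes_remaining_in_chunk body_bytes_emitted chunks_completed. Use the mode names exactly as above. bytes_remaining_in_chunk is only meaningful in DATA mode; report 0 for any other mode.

Byte 0 = '6': mode=SIZE remaining=0 emitted=0 chunks_done=0
Byte 1 = 0x0D: mode=SIZE_CR remaining=0 emitted=0 chunks_done=0
Byte 2 = 0x0A: mode=DATA remaining=6 emitted=0 chunks_done=0
Byte 3 = 'v': mode=DATA remaining=5 emitted=1 chunks_done=0
Byte 4 = '1': mode=DATA remaining=4 emitted=2 chunks_done=0
Byte 5 = '5': mode=DATA remaining=3 emitted=3 chunks_done=0
Byte 6 = '0': mode=DATA remaining=2 emitted=4 chunks_done=0
Byte 7 = 'd': mode=DATA remaining=1 emitted=5 chunks_done=0
Byte 8 = 'k': mode=DATA_DONE remaining=0 emitted=6 chunks_done=0
Byte 9 = 0x0D: mode=DATA_CR remaining=0 emitted=6 chunks_done=0
Byte 10 = 0x0A: mode=SIZE remaining=0 emitted=6 chunks_done=1
Byte 11 = '8': mode=SIZE remaining=0 emitted=6 chunks_done=1
Byte 12 = 0x0D: mode=SIZE_CR remaining=0 emitted=6 chunks_done=1
Byte 13 = 0x0A: mode=DATA remaining=8 emitted=6 chunks_done=1
Byte 14 = 'u': mode=DATA remaining=7 emitted=7 chunks_done=1
Byte 15 = 'a': mode=DATA remaining=6 emitted=8 chunks_done=1
Byte 16 = 'h': mode=DATA remaining=5 emitted=9 chunks_done=1
Byte 17 = 'g': mode=DATA remaining=4 emitted=10 chunks_done=1
Byte 18 = '2': mode=DATA remaining=3 emitted=11 chunks_done=1
Byte 19 = 'h': mode=DATA remaining=2 emitted=12 chunks_done=1
Byte 20 = '6': mode=DATA remaining=1 emitted=13 chunks_done=1
Byte 21 = 'q': mode=DATA_DONE remaining=0 emitted=14 chunks_done=1
Byte 22 = 0x0D: mode=DATA_CR remaining=0 emitted=14 chunks_done=1
Byte 23 = 0x0A: mode=SIZE remaining=0 emitted=14 chunks_done=2
Byte 24 = '0': mode=SIZE remaining=0 emitted=14 chunks_done=2
Byte 25 = 0x0D: mode=SIZE_CR remaining=0 emitted=14 chunks_done=2
Byte 26 = 0x0A: mode=TERM remaining=0 emitted=14 chunks_done=2
Byte 27 = 0x0D: mode=TERM remaining=0 emitted=14 chunks_done=2

Answer: TERM 0 14 2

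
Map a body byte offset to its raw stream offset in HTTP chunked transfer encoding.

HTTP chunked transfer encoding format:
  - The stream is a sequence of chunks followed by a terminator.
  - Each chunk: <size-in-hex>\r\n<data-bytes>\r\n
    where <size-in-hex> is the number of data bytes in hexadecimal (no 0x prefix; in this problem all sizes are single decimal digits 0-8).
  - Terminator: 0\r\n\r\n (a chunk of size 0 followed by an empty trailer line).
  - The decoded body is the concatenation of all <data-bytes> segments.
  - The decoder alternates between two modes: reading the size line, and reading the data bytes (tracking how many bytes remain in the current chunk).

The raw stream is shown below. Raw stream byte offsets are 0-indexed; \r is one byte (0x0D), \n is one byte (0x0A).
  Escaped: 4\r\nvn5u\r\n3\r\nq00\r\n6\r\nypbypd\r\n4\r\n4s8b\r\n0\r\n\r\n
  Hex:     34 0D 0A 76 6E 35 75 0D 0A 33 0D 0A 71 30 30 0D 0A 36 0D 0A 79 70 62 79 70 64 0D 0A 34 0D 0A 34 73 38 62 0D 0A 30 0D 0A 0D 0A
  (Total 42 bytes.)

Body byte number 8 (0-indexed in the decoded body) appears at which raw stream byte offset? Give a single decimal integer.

Answer: 21

Derivation:
Chunk 1: stream[0..1]='4' size=0x4=4, data at stream[3..7]='vn5u' -> body[0..4], body so far='vn5u'
Chunk 2: stream[9..10]='3' size=0x3=3, data at stream[12..15]='q00' -> body[4..7], body so far='vn5uq00'
Chunk 3: stream[17..18]='6' size=0x6=6, data at stream[20..26]='ypbypd' -> body[7..13], body so far='vn5uq00ypbypd'
Chunk 4: stream[28..29]='4' size=0x4=4, data at stream[31..35]='4s8b' -> body[13..17], body so far='vn5uq00ypbypd4s8b'
Chunk 5: stream[37..38]='0' size=0 (terminator). Final body='vn5uq00ypbypd4s8b' (17 bytes)
Body byte 8 at stream offset 21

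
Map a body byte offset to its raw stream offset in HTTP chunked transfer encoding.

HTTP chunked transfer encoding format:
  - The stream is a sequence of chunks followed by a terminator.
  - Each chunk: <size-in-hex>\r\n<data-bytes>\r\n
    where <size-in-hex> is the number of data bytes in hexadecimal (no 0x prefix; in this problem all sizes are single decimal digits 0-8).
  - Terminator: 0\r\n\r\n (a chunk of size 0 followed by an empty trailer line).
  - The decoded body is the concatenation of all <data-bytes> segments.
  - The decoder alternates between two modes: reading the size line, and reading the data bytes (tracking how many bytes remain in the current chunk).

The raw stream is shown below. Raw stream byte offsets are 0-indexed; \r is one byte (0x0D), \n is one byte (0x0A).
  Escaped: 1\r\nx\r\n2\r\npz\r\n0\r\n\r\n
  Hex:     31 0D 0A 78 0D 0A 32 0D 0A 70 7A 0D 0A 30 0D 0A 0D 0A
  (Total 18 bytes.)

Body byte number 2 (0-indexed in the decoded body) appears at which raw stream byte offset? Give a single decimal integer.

Answer: 10

Derivation:
Chunk 1: stream[0..1]='1' size=0x1=1, data at stream[3..4]='x' -> body[0..1], body so far='x'
Chunk 2: stream[6..7]='2' size=0x2=2, data at stream[9..11]='pz' -> body[1..3], body so far='xpz'
Chunk 3: stream[13..14]='0' size=0 (terminator). Final body='xpz' (3 bytes)
Body byte 2 at stream offset 10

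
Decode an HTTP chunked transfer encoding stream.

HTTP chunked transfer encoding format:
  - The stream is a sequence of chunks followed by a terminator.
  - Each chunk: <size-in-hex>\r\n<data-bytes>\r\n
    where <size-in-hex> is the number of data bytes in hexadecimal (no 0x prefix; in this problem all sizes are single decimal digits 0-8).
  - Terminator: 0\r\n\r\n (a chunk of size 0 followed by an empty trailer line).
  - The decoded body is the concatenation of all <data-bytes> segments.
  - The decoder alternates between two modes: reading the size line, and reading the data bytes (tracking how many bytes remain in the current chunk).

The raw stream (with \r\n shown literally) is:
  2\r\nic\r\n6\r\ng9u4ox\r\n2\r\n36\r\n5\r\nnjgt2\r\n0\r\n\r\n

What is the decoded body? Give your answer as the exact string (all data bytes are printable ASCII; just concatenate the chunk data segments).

Answer: icg9u4ox36njgt2

Derivation:
Chunk 1: stream[0..1]='2' size=0x2=2, data at stream[3..5]='ic' -> body[0..2], body so far='ic'
Chunk 2: stream[7..8]='6' size=0x6=6, data at stream[10..16]='g9u4ox' -> body[2..8], body so far='icg9u4ox'
Chunk 3: stream[18..19]='2' size=0x2=2, data at stream[21..23]='36' -> body[8..10], body so far='icg9u4ox36'
Chunk 4: stream[25..26]='5' size=0x5=5, data at stream[28..33]='njgt2' -> body[10..15], body so far='icg9u4ox36njgt2'
Chunk 5: stream[35..36]='0' size=0 (terminator). Final body='icg9u4ox36njgt2' (15 bytes)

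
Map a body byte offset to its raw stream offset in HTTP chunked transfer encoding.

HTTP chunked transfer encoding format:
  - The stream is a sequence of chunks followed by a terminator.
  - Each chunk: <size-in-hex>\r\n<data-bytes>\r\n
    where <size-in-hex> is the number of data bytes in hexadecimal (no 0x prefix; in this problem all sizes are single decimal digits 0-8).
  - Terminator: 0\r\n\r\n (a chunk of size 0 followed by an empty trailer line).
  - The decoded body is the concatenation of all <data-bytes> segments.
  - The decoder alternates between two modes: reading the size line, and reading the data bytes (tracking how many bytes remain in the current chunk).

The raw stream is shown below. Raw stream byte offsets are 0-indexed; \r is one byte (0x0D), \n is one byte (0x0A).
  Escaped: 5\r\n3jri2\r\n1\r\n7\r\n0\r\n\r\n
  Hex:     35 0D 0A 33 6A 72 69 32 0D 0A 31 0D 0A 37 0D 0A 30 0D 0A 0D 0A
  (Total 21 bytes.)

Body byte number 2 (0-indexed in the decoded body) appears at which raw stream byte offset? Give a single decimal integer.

Answer: 5

Derivation:
Chunk 1: stream[0..1]='5' size=0x5=5, data at stream[3..8]='3jri2' -> body[0..5], body so far='3jri2'
Chunk 2: stream[10..11]='1' size=0x1=1, data at stream[13..14]='7' -> body[5..6], body so far='3jri27'
Chunk 3: stream[16..17]='0' size=0 (terminator). Final body='3jri27' (6 bytes)
Body byte 2 at stream offset 5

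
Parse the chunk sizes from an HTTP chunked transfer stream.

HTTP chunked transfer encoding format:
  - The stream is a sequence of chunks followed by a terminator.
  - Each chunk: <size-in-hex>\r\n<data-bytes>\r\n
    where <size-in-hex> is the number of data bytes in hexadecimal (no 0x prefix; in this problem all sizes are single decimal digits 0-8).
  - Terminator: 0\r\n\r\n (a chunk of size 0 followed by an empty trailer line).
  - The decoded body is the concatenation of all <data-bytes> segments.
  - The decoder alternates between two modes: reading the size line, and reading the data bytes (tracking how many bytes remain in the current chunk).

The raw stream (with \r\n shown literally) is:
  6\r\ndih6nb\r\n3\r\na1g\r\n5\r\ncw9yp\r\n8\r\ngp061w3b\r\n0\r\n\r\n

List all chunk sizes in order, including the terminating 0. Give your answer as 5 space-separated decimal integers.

Chunk 1: stream[0..1]='6' size=0x6=6, data at stream[3..9]='dih6nb' -> body[0..6], body so far='dih6nb'
Chunk 2: stream[11..12]='3' size=0x3=3, data at stream[14..17]='a1g' -> body[6..9], body so far='dih6nba1g'
Chunk 3: stream[19..20]='5' size=0x5=5, data at stream[22..27]='cw9yp' -> body[9..14], body so far='dih6nba1gcw9yp'
Chunk 4: stream[29..30]='8' size=0x8=8, data at stream[32..40]='gp061w3b' -> body[14..22], body so far='dih6nba1gcw9ypgp061w3b'
Chunk 5: stream[42..43]='0' size=0 (terminator). Final body='dih6nba1gcw9ypgp061w3b' (22 bytes)

Answer: 6 3 5 8 0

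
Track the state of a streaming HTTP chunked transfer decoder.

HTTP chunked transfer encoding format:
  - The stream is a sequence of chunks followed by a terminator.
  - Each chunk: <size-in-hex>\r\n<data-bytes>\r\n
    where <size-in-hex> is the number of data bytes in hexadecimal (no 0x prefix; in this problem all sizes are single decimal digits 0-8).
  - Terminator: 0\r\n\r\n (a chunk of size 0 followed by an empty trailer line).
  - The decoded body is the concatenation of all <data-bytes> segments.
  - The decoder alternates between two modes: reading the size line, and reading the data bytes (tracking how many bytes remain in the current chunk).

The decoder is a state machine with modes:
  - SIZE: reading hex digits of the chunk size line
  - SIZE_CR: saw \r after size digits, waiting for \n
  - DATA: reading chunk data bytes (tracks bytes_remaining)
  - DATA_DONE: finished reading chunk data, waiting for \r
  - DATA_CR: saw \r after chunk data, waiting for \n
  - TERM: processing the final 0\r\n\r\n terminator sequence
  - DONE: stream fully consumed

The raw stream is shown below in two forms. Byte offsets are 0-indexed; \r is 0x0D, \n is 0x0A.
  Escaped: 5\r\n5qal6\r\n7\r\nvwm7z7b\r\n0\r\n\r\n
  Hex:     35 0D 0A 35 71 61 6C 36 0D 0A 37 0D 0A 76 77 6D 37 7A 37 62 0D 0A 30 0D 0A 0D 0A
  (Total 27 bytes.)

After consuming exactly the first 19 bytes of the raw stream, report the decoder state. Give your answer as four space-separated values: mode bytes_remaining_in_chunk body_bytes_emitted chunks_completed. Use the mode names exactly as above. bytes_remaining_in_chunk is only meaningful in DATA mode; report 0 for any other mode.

Answer: DATA 1 11 1

Derivation:
Byte 0 = '5': mode=SIZE remaining=0 emitted=0 chunks_done=0
Byte 1 = 0x0D: mode=SIZE_CR remaining=0 emitted=0 chunks_done=0
Byte 2 = 0x0A: mode=DATA remaining=5 emitted=0 chunks_done=0
Byte 3 = '5': mode=DATA remaining=4 emitted=1 chunks_done=0
Byte 4 = 'q': mode=DATA remaining=3 emitted=2 chunks_done=0
Byte 5 = 'a': mode=DATA remaining=2 emitted=3 chunks_done=0
Byte 6 = 'l': mode=DATA remaining=1 emitted=4 chunks_done=0
Byte 7 = '6': mode=DATA_DONE remaining=0 emitted=5 chunks_done=0
Byte 8 = 0x0D: mode=DATA_CR remaining=0 emitted=5 chunks_done=0
Byte 9 = 0x0A: mode=SIZE remaining=0 emitted=5 chunks_done=1
Byte 10 = '7': mode=SIZE remaining=0 emitted=5 chunks_done=1
Byte 11 = 0x0D: mode=SIZE_CR remaining=0 emitted=5 chunks_done=1
Byte 12 = 0x0A: mode=DATA remaining=7 emitted=5 chunks_done=1
Byte 13 = 'v': mode=DATA remaining=6 emitted=6 chunks_done=1
Byte 14 = 'w': mode=DATA remaining=5 emitted=7 chunks_done=1
Byte 15 = 'm': mode=DATA remaining=4 emitted=8 chunks_done=1
Byte 16 = '7': mode=DATA remaining=3 emitted=9 chunks_done=1
Byte 17 = 'z': mode=DATA remaining=2 emitted=10 chunks_done=1
Byte 18 = '7': mode=DATA remaining=1 emitted=11 chunks_done=1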